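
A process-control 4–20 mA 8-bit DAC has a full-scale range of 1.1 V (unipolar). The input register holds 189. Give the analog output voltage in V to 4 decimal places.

LSB = 1.1 V / 2^8 = 4.297 mV.
V_out = 0 + 189 × 0.00429688 V = 0.812109 V.

0.8121 V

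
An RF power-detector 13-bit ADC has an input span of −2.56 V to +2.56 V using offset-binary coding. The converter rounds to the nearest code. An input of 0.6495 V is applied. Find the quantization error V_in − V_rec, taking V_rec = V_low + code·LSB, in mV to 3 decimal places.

LSB = 5.12/2^13 = 0.625 mV.
(0.6495 − (−2.56))/0.000625 = 5135.2000; round gives code 5135.
V_rec = (−2.56) + 5135·0.000625 = 0.649375 V.
Error = 0.6495 − 0.649375 = 0.000125 V = 0.125 mV.

0.125 mV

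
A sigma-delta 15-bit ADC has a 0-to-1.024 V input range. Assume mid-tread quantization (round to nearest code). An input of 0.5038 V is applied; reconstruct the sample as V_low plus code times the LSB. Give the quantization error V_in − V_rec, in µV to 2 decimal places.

-12.50 µV

One LSB is 1.024 V / 32768 = 31.25 µV.
(0.5038 − 0)/3.125e-05 = 16121.6000; round gives code 16122.
Reconstructed: 0.5038125 V.
V_in − V_rec = -1.25e-05 V = -12.50 µV.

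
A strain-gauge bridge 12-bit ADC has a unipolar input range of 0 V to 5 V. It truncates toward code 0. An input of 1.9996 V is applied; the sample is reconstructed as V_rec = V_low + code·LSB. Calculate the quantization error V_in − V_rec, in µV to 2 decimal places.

One LSB is 5 V / 4096 = 1.221 mV.
(1.9996 − 0)/0.0012207 = 1638.0723; ⌊·⌋ gives code 1638.
Reconstructed: 1.9995117 V.
Error = 1.9996 − 1.9995117 = 8.82812e-05 V = 88.28 µV.

88.28 µV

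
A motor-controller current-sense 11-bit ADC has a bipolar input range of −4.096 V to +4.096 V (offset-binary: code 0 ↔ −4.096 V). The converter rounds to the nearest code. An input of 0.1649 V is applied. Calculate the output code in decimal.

Full-scale span = 8.192 V; LSB = 8.192/2^11 = 4.000 mV.
(0.1649 − (−4.096)) / 0.004 = 1065.225 LSBs.
round(1065.225) = 1065.

code 1065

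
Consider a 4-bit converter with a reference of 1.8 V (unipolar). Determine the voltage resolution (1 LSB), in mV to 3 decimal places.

Full-scale span = 1.8 V.
LSB = 1.8 / 2^4 = 1.8 / 16 = 0.1125 V = 112.500 mV.

112.500 mV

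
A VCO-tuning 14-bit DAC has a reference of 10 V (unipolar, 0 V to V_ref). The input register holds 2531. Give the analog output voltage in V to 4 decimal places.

1.5448 V

LSB = 10 V / 2^14 = 0.610 mV.
V_out = 0 + 2531 × 0.000610352 V = 1.5448 V.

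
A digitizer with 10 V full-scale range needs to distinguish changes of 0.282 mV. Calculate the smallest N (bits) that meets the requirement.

Number of steps required ≥ 10 V / 0.282 mV = 35460.99.
Need 2^N ≥ 35460.99; 2^15 = 32768, 2^16 = 65536.
Minimum N = 16.

16 bits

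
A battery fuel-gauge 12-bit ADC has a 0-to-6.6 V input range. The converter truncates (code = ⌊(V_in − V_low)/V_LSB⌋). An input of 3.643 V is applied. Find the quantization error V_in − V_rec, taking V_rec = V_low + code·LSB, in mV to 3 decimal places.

One LSB is 6.6 V / 4096 = 1.611 mV.
(V_in − V_low)/LSB = (3.643 − 0)/0.00161133 = 2260.8679 → code 2260 (floor).
V_rec = 0 + 2260·0.00161133 = 3.6416016 V.
V_in − V_rec = 0.00139844 V = 1.398 mV.

1.398 mV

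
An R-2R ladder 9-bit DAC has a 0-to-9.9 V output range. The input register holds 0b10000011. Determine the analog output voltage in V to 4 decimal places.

LSB = 9.9 V / 2^9 = 19.336 mV.
Code 0b10000011 = 131 decimal.
V_out = 0 + 131 × 0.0193359 V = 2.53301 V.

2.5330 V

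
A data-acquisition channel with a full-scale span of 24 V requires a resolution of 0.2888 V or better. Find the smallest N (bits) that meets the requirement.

Number of steps required ≥ 24 V / 0.2888 V = 83.10.
Need 2^N ≥ 83.10; 2^6 = 64, 2^7 = 128.
Minimum N = 7.

7 bits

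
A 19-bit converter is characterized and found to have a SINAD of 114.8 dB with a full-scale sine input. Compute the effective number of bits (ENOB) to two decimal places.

18.78 bits

ENOB = (SINAD − 1.76) / 6.02 = (114.8 − 1.76)/6.02 = 18.777.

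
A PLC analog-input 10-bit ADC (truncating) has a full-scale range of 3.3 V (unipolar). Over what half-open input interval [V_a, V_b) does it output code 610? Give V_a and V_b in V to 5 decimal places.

LSB = 3.3/2^10 = 3.223 mV.
V_a = V_low + 610·LSB = 1.96582 V; V_b = V_low + 611·LSB = 1.96904 V.

[1.96582 V, 1.96904 V)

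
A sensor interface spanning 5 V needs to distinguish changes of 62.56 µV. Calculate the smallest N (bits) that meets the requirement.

Number of steps required ≥ 5 V / 62.56 µV = 79923.27.
Need 2^N ≥ 79923.27; 2^16 = 65536, 2^17 = 131072.
Minimum N = 17.

17 bits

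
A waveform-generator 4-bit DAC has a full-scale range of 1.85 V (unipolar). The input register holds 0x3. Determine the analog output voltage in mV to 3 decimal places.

346.875 mV

LSB = 1.85 V / 2^4 = 115.625 mV.
Code 0x3 = 3 decimal.
V_out = 0 + 3 × 0.115625 V = 0.346875 V.
= 346.875 mV.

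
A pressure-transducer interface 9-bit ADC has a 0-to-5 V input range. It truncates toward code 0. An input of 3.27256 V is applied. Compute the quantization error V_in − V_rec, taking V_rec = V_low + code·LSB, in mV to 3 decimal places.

Step size: 5 V ÷ 2^9 = 9.766 mV.
(3.27256 − 0)/0.00976562 = 335.1101; ⌊·⌋ gives code 335.
Code 335 maps back to 0 + 335×0.00976562 V = 3.2714844 V.
V_in − V_rec = 0.00107562 V = 1.076 mV.

1.076 mV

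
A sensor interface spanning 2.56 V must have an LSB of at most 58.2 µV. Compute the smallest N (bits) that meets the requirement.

Number of steps required ≥ 2.56 V / 58.2 µV = 43986.25.
Need 2^N ≥ 43986.25; 2^15 = 32768, 2^16 = 65536.
Minimum N = 16.

16 bits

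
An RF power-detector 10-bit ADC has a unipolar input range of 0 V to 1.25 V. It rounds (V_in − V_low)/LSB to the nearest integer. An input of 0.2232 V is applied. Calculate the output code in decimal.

LSB = 1.25 V / 1024 = 1.221 mV.
Input sits at 182.845 steps above V_low.
So the output code is 183.

code 183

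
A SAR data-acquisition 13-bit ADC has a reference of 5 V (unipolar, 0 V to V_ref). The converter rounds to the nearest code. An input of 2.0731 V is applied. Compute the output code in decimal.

code 3397

Full-scale span = 5 V; LSB = 5/2^13 = 0.610 mV.
Input sits at 3396.567 steps above V_low.
Round → code 3397.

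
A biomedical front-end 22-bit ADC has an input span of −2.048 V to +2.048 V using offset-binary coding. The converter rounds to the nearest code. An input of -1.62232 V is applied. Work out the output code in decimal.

code 435896

Full-scale span = 4.096 V; LSB = 4.096/2^22 = 0.98 µV.
Input sits at 435896.320 steps above V_low.
Round → code 435896.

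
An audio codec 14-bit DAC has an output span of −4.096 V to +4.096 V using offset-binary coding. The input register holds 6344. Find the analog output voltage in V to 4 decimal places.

-0.9240 V

LSB = 8.192 V / 2^14 = 0.500 mV.
V_out = (−4.096) + 6344 × 0.0005 V = -0.924 V.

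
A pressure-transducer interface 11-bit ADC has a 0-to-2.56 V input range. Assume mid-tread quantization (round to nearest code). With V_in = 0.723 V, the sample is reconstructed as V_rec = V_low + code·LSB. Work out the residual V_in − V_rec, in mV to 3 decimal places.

One LSB is 2.56 V / 2048 = 1.250 mV.
(V_in − V_low)/LSB = (0.723 − 0)/0.00125 = 578.4000 → code 578 (round).
V_rec = 0 + 578·0.00125 = 0.7225 V.
Error = 0.723 − 0.7225 = 0.0005 V = 0.500 mV.

0.500 mV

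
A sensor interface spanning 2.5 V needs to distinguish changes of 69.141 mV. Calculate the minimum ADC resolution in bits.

Number of steps required ≥ 2.5 V / 69.141 mV = 36.16.
Need 2^N ≥ 36.16; 2^5 = 32, 2^6 = 64.
Minimum N = 6.

6 bits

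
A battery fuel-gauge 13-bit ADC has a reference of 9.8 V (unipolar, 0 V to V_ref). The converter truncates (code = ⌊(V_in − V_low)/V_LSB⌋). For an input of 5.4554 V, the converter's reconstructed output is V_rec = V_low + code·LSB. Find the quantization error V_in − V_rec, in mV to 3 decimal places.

Step size: 9.8 V ÷ 2^13 = 1.196 mV.
(V_in − V_low)/LSB = (5.4554 − 0)/0.00119629 = 4560.2691 → code 4560 (floor).
Reconstructed: 5.4550781 V.
Difference: 0.000321875 V → 0.322 mV.

0.322 mV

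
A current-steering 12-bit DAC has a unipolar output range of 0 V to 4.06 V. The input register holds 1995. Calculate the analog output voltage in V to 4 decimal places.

LSB = 4.06 V / 2^12 = 0.991 mV.
V_out = 0 + 1995 × 0.000991211 V = 1.97747 V.

1.9775 V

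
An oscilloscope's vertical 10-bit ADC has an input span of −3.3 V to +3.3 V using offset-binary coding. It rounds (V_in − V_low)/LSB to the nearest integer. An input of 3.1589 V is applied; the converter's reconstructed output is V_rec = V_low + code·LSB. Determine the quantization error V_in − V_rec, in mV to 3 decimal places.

Step size: 6.6 V ÷ 2^10 = 6.445 mV.
Scaled input = 1002.1081 LSBs, so code = 1002.
Code 1002 maps back to (−3.3) + 1002×0.00644531 V = 3.1582031 V.
Error = 3.1589 − 3.1582031 = 0.000696875 V = 0.697 mV.

0.697 mV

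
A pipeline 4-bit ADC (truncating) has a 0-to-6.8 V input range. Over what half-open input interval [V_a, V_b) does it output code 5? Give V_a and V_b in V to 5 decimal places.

LSB = 6.8/2^4 = 425.000 mV.
V_a = V_low + 5·LSB = 2.125 V; V_b = V_low + 6·LSB = 2.55 V.

[2.12500 V, 2.55000 V)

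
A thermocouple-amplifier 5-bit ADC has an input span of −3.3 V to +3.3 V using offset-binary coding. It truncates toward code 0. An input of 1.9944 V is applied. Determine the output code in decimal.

code 25

With 32 levels over 6.6 V, one step is 206.250 mV.
(1.9944 − (−3.3)) / 0.20625 = 25.670 LSBs.
Floor → code 25.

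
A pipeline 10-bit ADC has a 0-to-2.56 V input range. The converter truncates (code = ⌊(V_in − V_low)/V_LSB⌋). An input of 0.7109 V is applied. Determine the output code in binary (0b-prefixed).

code 0b100011100 (decimal 284)

Full-scale span = 2.56 V; LSB = 2.56/2^10 = 2.500 mV.
Input sits at 284.360 steps above V_low.
⌊·⌋(284.360) = 284.
In binary (0b-prefixed): 0b100011100.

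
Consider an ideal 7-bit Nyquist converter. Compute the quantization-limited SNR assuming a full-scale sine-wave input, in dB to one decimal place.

43.9 dB

SNR ≈ 6.02·N + 1.76 dB = 6.02·7 + 1.76 = 43.90 dB.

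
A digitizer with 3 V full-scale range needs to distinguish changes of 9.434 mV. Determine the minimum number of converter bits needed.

9 bits

Number of steps required ≥ 3 V / 9.434 mV = 318.00.
Need 2^N ≥ 318.00; 2^8 = 256, 2^9 = 512.
Minimum N = 9.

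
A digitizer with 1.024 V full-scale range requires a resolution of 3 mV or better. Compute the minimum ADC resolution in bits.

9 bits

Number of steps required ≥ 1.024 V / 3 mV = 341.33.
Need 2^N ≥ 341.33; 2^8 = 256, 2^9 = 512.
Minimum N = 9.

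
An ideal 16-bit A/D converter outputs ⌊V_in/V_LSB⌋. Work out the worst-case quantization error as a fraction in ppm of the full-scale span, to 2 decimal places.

15.26 ppm

Truncating → worst-case error = 1 LSB = V_FS/2^16, so 1e+06/65536 = 15.2588 ppm of full scale.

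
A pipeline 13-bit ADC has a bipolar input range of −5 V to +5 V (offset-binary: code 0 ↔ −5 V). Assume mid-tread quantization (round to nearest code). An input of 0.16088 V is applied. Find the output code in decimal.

code 4228

Full-scale span = 10 V; LSB = 10/2^13 = 1.221 mV.
(0.16088 − (−5)) / 0.0012207 = 4227.793 LSBs.
Round → code 4228.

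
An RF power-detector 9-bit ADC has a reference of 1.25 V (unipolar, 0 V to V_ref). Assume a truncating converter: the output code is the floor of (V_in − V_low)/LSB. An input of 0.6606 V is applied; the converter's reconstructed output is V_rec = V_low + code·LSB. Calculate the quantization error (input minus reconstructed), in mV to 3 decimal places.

LSB = 1.25/2^9 = 2.441 mV.
(V_in − V_low)/LSB = (0.6606 − 0)/0.00244141 = 270.5818 → code 270 (floor).
Code 270 maps back to 0 + 270×0.00244141 V = 0.65917969 V.
Error = 0.6606 − 0.65917969 = 0.00142031 V = 1.420 mV.

1.420 mV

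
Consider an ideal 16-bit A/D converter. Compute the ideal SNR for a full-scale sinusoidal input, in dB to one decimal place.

98.1 dB

SNR ≈ 6.02·N + 1.76 dB = 6.02·16 + 1.76 = 98.08 dB.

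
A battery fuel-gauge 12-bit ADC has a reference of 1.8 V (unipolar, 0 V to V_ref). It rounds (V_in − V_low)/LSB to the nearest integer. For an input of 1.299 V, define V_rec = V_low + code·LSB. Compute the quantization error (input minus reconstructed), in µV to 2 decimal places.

-23.44 µV

Step size: 1.8 V ÷ 2^12 = 439.45 µV.
Scaled input = 2955.9467 LSBs, so code = 2956.
Reconstructed: 1.2990234 V.
Error = 1.299 − 1.2990234 = -2.34375e-05 V = -23.44 µV.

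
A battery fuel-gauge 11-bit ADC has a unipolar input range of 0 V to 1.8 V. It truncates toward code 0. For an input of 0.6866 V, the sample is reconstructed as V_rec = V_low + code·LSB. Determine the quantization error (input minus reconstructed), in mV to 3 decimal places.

Step size: 1.8 V ÷ 2^11 = 0.879 mV.
Scaled input = 781.1982 LSBs, so code = 781.
Code 781 maps back to 0 + 781×0.000878906 V = 0.68642578 V.
Difference: 0.000174219 V → 0.174 mV.

0.174 mV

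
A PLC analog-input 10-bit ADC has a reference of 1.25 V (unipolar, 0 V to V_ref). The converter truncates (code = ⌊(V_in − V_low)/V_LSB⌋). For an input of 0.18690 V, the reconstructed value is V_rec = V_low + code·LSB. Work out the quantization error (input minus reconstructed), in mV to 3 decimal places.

LSB = 1.25/2^10 = 1.221 mV.
(0.18690 − 0)/0.0012207 = 153.1085; ⌊·⌋ gives code 153.
Reconstructed: 0.18676758 V.
V_in − V_rec = 0.000132422 V = 0.132 mV.

0.132 mV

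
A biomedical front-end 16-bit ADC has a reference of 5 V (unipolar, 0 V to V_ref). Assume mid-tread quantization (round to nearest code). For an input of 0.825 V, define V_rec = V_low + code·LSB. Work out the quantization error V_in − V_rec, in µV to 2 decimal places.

Step size: 5 V ÷ 2^16 = 76.29 µV.
(0.825 − 0)/7.62939e-05 = 10813.4400; round gives code 10813.
Reconstructed: 0.82496643 V.
V_in − V_rec = 3.35693e-05 V = 33.57 µV.

33.57 µV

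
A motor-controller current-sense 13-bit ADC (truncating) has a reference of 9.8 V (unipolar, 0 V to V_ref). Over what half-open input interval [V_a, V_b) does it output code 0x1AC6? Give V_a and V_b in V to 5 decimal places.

LSB = 9.8/2^13 = 1.196 mV.
Code 0x1AC6 = 6854 decimal.
V_a = V_low + 6854·LSB = 8.19937 V; V_b = V_low + 6855·LSB = 8.20056 V.

[8.19937 V, 8.20056 V)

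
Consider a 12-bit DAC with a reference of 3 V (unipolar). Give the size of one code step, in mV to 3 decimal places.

Full-scale span = 3 V.
LSB = 3 / 2^12 = 3 / 4096 = 0.000732422 V = 0.732 mV.

0.732 mV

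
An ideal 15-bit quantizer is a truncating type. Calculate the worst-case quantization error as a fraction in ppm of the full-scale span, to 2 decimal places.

Truncating → worst-case error = 1 LSB = V_FS/2^15, so 1e+06/32768 = 30.5176 ppm of full scale.

30.52 ppm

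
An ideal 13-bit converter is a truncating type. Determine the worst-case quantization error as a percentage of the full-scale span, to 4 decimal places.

Truncating → worst-case error = 1 LSB = V_FS/2^13, so 100/8192 = 0.012207 % of full scale.

0.0122 %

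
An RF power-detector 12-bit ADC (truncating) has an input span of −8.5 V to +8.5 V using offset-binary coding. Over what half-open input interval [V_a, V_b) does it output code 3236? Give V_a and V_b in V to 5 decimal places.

LSB = 17/2^12 = 4.150 mV.
V_a = V_low + 3236·LSB = 4.93066 V; V_b = V_low + 3237·LSB = 4.93481 V.

[4.93066 V, 4.93481 V)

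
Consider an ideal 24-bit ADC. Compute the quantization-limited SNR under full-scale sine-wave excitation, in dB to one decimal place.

SNR ≈ 6.02·N + 1.76 dB = 6.02·24 + 1.76 = 146.24 dB.

146.2 dB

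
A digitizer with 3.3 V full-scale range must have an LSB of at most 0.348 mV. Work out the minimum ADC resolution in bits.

14 bits

Number of steps required ≥ 3.3 V / 0.348 mV = 9482.76.
Need 2^N ≥ 9482.76; 2^13 = 8192, 2^14 = 16384.
Minimum N = 14.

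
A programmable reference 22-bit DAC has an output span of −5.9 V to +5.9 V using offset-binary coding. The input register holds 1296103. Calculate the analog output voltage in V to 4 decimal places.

LSB = 11.8 V / 2^22 = 2.81 µV.
V_out = (−5.9) + 1296103 × 2.81334e-06 V = -2.25362 V.

-2.2536 V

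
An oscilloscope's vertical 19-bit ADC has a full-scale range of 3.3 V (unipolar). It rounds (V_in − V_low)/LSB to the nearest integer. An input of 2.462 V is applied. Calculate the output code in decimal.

code 391151

With 524288 levels over 3.3 V, one step is 6.29 µV.
(V_in − V_low)/LSB = (2.462 − 0) / 6.29425e-06 = 391150.623.
So the output code is 391151.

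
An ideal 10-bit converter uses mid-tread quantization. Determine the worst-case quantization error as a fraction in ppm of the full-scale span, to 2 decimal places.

488.28 ppm

Rounding → worst-case error = ½ LSB = V_FS/2^11, so 1e+06/2048 = 488.281 ppm of full scale.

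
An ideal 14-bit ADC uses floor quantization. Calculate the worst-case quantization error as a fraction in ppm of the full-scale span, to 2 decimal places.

61.04 ppm

Truncating → worst-case error = 1 LSB = V_FS/2^14, so 1e+06/16384 = 61.0352 ppm of full scale.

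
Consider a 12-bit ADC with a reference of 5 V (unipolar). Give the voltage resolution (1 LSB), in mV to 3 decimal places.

1.221 mV

Full-scale span = 5 V.
LSB = 5 / 2^12 = 5 / 4096 = 0.0012207 V = 1.221 mV.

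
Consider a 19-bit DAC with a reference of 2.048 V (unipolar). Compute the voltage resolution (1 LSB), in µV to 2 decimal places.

Full-scale span = 2.048 V.
LSB = 2.048 / 2^19 = 2.048 / 524288 = 3.90625e-06 V = 3.91 µV.

3.91 µV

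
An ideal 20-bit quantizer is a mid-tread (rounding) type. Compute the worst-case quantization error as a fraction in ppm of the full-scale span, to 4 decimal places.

Rounding → worst-case error = ½ LSB = V_FS/2^21, so 1e+06/2097152 = 0.476837 ppm of full scale.

0.4768 ppm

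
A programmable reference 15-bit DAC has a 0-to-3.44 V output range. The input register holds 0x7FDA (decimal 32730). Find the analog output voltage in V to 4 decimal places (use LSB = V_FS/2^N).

LSB = 3.44 V / 2^15 = 104.98 µV.
Code 0x7FDA = 32730 decimal.
V_out = 0 + 32730 × 0.00010498 V = 3.43601 V.

3.4360 V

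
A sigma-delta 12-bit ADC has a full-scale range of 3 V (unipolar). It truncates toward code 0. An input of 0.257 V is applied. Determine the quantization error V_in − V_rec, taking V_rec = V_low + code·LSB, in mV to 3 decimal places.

One LSB is 3 V / 4096 = 0.732 mV.
(0.257 − 0)/0.000732422 = 350.8907; ⌊·⌋ gives code 350.
Code 350 maps back to 0 + 350×0.000732422 V = 0.25634766 V.
Error = 0.257 − 0.25634766 = 0.000652344 V = 0.652 mV.

0.652 mV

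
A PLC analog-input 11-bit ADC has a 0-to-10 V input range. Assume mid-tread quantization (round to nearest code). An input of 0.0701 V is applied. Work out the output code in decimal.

Full-scale span = 10 V; LSB = 10/2^11 = 4.883 mV.
(0.0701 − 0) / 0.00488281 = 14.356 LSBs.
round(14.356) = 14.

code 14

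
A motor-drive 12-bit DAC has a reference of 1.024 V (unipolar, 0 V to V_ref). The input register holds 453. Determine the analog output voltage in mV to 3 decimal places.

113.250 mV

LSB = 1.024 V / 2^12 = 250.00 µV.
V_out = 0 + 453 × 0.00025 V = 0.11325 V.
= 113.250 mV.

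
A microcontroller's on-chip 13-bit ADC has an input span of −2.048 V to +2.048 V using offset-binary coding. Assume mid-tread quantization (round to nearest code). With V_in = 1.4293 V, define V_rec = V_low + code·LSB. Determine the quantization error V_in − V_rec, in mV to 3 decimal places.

-0.200 mV

LSB = 4.096/2^13 = 0.500 mV.
Scaled input = 6954.6000 LSBs, so code = 6955.
Code 6955 maps back to (−2.048) + 6955×0.0005 V = 1.4295 V.
V_in − V_rec = -0.0002 V = -0.200 mV.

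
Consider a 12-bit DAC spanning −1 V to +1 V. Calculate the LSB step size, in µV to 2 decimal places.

488.28 µV

Full-scale span = 2 V.
LSB = 2 / 2^12 = 2 / 4096 = 0.000488281 V = 488.28 µV.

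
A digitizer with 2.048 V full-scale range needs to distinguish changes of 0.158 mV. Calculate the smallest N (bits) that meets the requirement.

14 bits

Number of steps required ≥ 2.048 V / 0.158 mV = 12962.03.
Need 2^N ≥ 12962.03; 2^13 = 8192, 2^14 = 16384.
Minimum N = 14.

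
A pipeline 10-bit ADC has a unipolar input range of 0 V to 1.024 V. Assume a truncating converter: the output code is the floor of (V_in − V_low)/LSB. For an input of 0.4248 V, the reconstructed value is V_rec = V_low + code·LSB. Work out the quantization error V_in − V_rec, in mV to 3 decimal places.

Step size: 1.024 V ÷ 2^10 = 1.000 mV.
(V_in − V_low)/LSB = (0.4248 − 0)/0.001 = 424.8000 → code 424 (floor).
V_rec = 0 + 424·0.001 = 0.424 V.
Error = 0.4248 − 0.424 = 0.0008 V = 0.800 mV.

0.800 mV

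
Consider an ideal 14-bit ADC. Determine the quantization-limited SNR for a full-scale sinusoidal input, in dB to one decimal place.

86.0 dB

SNR ≈ 6.02·N + 1.76 dB = 6.02·14 + 1.76 = 86.04 dB.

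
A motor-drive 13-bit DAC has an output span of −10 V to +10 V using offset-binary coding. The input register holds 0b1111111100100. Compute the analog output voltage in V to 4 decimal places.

LSB = 20 V / 2^13 = 2.441 mV.
Code 0b1111111100100 = 8164 decimal.
V_out = (−10) + 8164 × 0.00244141 V = 9.93164 V.

9.9316 V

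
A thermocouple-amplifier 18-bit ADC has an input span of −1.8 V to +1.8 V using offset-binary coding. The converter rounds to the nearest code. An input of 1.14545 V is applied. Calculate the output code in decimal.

LSB = 3.6 V / 262144 = 13.73 µV.
(V_in − V_low)/LSB = (1.14545 − (−1.8)) / 1.37329e-05 = 214481.124.
Round → code 214481.

code 214481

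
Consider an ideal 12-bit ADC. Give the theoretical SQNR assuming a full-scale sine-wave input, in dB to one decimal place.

SNR ≈ 6.02·N + 1.76 dB = 6.02·12 + 1.76 = 74.00 dB.

74.0 dB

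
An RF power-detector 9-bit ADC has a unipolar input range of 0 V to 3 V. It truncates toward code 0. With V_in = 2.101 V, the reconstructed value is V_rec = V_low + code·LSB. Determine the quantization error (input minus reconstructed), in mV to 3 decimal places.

3.344 mV

One LSB is 3 V / 512 = 5.859 mV.
Scaled input = 358.5707 LSBs, so code = 358.
Reconstructed: 2.0976562 V.
Error = 2.101 − 2.0976562 = 0.00334375 V = 3.344 mV.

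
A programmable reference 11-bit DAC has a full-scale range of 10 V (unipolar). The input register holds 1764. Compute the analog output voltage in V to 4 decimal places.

8.6133 V

LSB = 10 V / 2^11 = 4.883 mV.
V_out = 0 + 1764 × 0.00488281 V = 8.61328 V.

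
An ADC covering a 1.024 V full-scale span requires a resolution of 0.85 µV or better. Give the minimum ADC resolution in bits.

21 bits

Number of steps required ≥ 1.024 V / 0.85 µV = 1204705.88.
Need 2^N ≥ 1204705.88; 2^20 = 1048576, 2^21 = 2097152.
Minimum N = 21.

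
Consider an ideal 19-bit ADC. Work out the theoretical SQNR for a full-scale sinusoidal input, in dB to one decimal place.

116.1 dB

SNR ≈ 6.02·N + 1.76 dB = 6.02·19 + 1.76 = 116.14 dB.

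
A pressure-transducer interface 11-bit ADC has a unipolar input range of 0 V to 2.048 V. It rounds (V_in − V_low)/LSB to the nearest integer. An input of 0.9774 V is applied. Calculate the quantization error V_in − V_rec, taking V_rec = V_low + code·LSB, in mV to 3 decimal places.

0.400 mV

LSB = 2.048/2^11 = 1.000 mV.
(V_in − V_low)/LSB = (0.9774 − 0)/0.001 = 977.4000 → code 977 (round).
Code 977 maps back to 0 + 977×0.001 V = 0.977 V.
Error = 0.9774 − 0.977 = 0.0004 V = 0.400 mV.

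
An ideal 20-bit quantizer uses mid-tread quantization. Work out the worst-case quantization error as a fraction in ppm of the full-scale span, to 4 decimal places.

Rounding → worst-case error = ½ LSB = V_FS/2^21, so 1e+06/2097152 = 0.476837 ppm of full scale.

0.4768 ppm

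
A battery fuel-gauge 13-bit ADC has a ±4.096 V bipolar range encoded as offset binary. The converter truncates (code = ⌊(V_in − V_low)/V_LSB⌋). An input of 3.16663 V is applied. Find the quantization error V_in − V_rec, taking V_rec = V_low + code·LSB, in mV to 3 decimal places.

Step size: 8.192 V ÷ 2^13 = 1.000 mV.
(V_in − V_low)/LSB = (3.16663 − (−4.096))/0.001 = 7262.6300 → code 7262 (floor).
Reconstructed: 3.166 V.
Error = 3.16663 − 3.166 = 0.00063 V = 0.630 mV.

0.630 mV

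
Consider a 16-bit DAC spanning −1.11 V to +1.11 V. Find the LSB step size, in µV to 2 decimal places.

33.87 µV

Full-scale span = 2.22 V.
LSB = 2.22 / 2^16 = 2.22 / 65536 = 3.38745e-05 V = 33.87 µV.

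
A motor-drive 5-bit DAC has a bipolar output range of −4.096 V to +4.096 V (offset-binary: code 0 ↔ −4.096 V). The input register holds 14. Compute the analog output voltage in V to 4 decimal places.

LSB = 8.192 V / 2^5 = 256.000 mV.
V_out = (−4.096) + 14 × 0.256 V = -0.512 V.

-0.5120 V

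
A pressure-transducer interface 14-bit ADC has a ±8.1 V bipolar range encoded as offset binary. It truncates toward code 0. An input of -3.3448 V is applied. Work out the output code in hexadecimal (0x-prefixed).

code 0x12C9 (decimal 4809)

Full-scale span = 16.2 V; LSB = 16.2/2^14 = 0.989 mV.
Input sits at 4809.210 steps above V_low.
Floor → code 4809.
In hexadecimal (0x-prefixed): 0x12C9.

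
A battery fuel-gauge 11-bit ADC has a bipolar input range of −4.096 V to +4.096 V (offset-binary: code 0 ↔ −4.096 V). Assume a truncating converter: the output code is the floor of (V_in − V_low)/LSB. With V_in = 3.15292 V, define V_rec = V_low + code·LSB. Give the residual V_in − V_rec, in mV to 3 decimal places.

LSB = 8.192/2^11 = 4.000 mV.
Scaled input = 1812.2300 LSBs, so code = 1812.
Reconstructed: 3.152 V.
Difference: 0.00092 V → 0.920 mV.

0.920 mV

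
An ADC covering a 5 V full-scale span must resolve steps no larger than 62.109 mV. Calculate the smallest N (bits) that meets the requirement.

Number of steps required ≥ 5 V / 62.109 mV = 80.50.
Need 2^N ≥ 80.50; 2^6 = 64, 2^7 = 128.
Minimum N = 7.

7 bits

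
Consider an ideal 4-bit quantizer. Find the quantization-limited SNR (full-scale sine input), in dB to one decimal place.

25.8 dB

SNR ≈ 6.02·N + 1.76 dB = 6.02·4 + 1.76 = 25.84 dB.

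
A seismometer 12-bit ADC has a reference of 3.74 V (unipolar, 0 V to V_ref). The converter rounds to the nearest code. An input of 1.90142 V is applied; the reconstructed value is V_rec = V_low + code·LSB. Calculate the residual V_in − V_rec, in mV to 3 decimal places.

One LSB is 3.74 V / 4096 = 0.913 mV.
Scaled input = 2082.4108 LSBs, so code = 2082.
Reconstructed: 1.9010449 V.
Error = 1.90142 − 1.9010449 = 0.000375078 V = 0.375 mV.

0.375 mV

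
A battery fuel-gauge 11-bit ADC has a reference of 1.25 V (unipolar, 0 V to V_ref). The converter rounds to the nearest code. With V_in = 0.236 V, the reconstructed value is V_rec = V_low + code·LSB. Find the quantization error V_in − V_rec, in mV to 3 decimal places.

-0.206 mV

Step size: 1.25 V ÷ 2^11 = 0.610 mV.
(V_in − V_low)/LSB = (0.236 − 0)/0.000610352 = 386.6624 → code 387 (round).
Code 387 maps back to 0 + 387×0.000610352 V = 0.23620605 V.
V_in − V_rec = -0.000206055 V = -0.206 mV.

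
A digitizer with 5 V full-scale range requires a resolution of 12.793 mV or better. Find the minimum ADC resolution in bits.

9 bits

Number of steps required ≥ 5 V / 12.793 mV = 390.84.
Need 2^N ≥ 390.84; 2^8 = 256, 2^9 = 512.
Minimum N = 9.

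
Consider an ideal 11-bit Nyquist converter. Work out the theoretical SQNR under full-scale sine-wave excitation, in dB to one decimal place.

SNR ≈ 6.02·N + 1.76 dB = 6.02·11 + 1.76 = 67.98 dB.

68.0 dB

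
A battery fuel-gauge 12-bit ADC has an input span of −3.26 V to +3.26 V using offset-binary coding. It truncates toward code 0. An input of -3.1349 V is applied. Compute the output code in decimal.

Full-scale span = 6.52 V; LSB = 6.52/2^12 = 1.592 mV.
Input sits at 78.590 steps above V_low.
So the output code is 78.

code 78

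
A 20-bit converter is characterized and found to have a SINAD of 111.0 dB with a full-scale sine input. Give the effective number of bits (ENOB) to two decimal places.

ENOB = (SINAD − 1.76) / 6.02 = (111.0 − 1.76)/6.02 = 18.146.

18.15 bits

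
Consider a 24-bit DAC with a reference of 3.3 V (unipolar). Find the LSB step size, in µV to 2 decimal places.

0.20 µV

Full-scale span = 3.3 V.
LSB = 3.3 / 2^24 = 3.3 / 16777216 = 1.96695e-07 V = 0.20 µV.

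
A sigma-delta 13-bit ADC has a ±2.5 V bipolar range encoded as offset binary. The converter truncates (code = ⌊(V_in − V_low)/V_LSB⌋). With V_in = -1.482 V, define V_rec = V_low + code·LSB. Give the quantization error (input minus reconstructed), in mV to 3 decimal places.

0.544 mV

LSB = 5/2^13 = 0.610 mV.
Scaled input = 1667.8912 LSBs, so code = 1667.
V_rec = (−2.5) + 1667·0.000610352 = -1.4825439 V.
Error = -1.482 − (−1.4825439) = 0.000543945 V = 0.544 mV.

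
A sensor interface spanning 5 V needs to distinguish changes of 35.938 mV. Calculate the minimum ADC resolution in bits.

8 bits

Number of steps required ≥ 5 V / 35.938 mV = 139.13.
Need 2^N ≥ 139.13; 2^7 = 128, 2^8 = 256.
Minimum N = 8.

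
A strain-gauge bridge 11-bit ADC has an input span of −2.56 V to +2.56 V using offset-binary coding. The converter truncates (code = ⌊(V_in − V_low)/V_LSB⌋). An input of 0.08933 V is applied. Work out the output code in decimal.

Full-scale span = 5.12 V; LSB = 5.12/2^11 = 2.500 mV.
(V_in − V_low)/LSB = (0.08933 − (−2.56)) / 0.0025 = 1059.732.
Floor → code 1059.

code 1059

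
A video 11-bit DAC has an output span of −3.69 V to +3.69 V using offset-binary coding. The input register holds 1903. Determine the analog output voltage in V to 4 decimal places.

LSB = 7.38 V / 2^11 = 3.604 mV.
V_out = (−3.69) + 1903 × 0.00360352 V = 3.16749 V.

3.1675 V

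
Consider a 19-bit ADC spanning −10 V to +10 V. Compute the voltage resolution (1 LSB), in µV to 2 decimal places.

38.15 µV

Full-scale span = 20 V.
LSB = 20 / 2^19 = 20 / 524288 = 3.8147e-05 V = 38.15 µV.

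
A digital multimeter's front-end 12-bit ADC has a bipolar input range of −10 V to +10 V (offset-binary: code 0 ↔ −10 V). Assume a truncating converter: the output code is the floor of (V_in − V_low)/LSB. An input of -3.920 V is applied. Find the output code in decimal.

LSB = 20 V / 4096 = 4.883 mV.
Input sits at 1245.184 steps above V_low.
Floor → code 1245.

code 1245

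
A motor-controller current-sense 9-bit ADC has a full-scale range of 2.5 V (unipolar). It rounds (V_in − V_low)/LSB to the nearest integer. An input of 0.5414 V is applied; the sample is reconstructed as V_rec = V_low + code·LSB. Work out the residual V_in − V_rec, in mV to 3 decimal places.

-0.592 mV

One LSB is 2.5 V / 512 = 4.883 mV.
Scaled input = 110.8787 LSBs, so code = 111.
Reconstructed: 0.54199219 V.
Difference: -0.000592188 V → -0.592 mV.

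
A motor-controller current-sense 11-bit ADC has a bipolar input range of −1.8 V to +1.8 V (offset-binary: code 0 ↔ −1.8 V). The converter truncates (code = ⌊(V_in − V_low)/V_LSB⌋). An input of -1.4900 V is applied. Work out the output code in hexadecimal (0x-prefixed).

Full-scale span = 3.6 V; LSB = 3.6/2^11 = 1.758 mV.
(V_in − V_low)/LSB = (-1.4900 − (−1.8)) / 0.00175781 = 176.356.
Floor → code 176.
In hexadecimal (0x-prefixed): 0xB0.

code 0xB0 (decimal 176)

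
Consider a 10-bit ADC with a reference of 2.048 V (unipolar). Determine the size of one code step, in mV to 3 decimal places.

2.000 mV

Full-scale span = 2.048 V.
LSB = 2.048 / 2^10 = 2.048 / 1024 = 0.002 V = 2.000 mV.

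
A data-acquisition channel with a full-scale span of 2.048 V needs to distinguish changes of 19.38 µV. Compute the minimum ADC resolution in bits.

Number of steps required ≥ 2.048 V / 19.38 µV = 105675.95.
Need 2^N ≥ 105675.95; 2^16 = 65536, 2^17 = 131072.
Minimum N = 17.

17 bits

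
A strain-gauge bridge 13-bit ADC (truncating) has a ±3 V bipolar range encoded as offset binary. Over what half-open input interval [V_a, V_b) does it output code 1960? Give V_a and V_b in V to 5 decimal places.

[-1.56445 V, -1.56372 V)

LSB = 6/2^13 = 0.732 mV.
V_a = V_low + 1960·LSB = -1.56445 V; V_b = V_low + 1961·LSB = -1.56372 V.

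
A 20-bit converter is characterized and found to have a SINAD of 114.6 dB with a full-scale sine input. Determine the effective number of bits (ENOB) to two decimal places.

18.74 bits

ENOB = (SINAD − 1.76) / 6.02 = (114.6 − 1.76)/6.02 = 18.744.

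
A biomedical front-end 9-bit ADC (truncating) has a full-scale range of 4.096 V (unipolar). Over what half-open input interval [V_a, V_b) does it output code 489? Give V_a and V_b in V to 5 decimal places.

[3.91200 V, 3.92000 V)

LSB = 4.096/2^9 = 8.000 mV.
V_a = V_low + 489·LSB = 3.912 V; V_b = V_low + 490·LSB = 3.92 V.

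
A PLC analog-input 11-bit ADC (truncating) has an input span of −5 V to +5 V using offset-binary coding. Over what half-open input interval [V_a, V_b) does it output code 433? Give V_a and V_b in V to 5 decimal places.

LSB = 10/2^11 = 4.883 mV.
V_a = V_low + 433·LSB = -2.88574 V; V_b = V_low + 434·LSB = -2.88086 V.

[-2.88574 V, -2.88086 V)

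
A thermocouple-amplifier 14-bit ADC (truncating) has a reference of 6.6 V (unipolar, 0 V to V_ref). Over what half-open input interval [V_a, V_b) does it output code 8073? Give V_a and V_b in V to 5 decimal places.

LSB = 6.6/2^14 = 402.83 µV.
V_a = V_low + 8073·LSB = 3.25206 V; V_b = V_low + 8074·LSB = 3.25247 V.

[3.25206 V, 3.25247 V)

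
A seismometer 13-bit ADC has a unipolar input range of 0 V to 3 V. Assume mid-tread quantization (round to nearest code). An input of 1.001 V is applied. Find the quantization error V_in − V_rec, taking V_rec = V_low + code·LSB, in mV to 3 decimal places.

Step size: 3 V ÷ 2^13 = 366.21 µV.
(1.001 − 0)/0.000366211 = 2733.3973; round gives code 2733.
Code 2733 maps back to 0 + 2733×0.000366211 V = 1.0008545 V.
Error = 1.001 − 1.0008545 = 0.000145508 V = 0.146 mV.

0.146 mV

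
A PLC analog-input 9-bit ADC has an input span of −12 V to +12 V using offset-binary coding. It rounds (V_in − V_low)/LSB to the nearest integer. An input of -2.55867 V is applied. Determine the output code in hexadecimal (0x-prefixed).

code 0xC9 (decimal 201)

LSB = 24 V / 512 = 46.875 mV.
(V_in − V_low)/LSB = (-2.55867 − (−12)) / 0.046875 = 201.415.
Round → code 201.
In hexadecimal (0x-prefixed): 0xC9.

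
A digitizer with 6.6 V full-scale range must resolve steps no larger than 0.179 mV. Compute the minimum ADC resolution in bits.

Number of steps required ≥ 6.6 V / 0.179 mV = 36871.51.
Need 2^N ≥ 36871.51; 2^15 = 32768, 2^16 = 65536.
Minimum N = 16.

16 bits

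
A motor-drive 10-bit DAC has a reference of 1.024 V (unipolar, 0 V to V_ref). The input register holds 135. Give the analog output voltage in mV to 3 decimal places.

135.000 mV

LSB = 1.024 V / 2^10 = 1.000 mV.
V_out = 0 + 135 × 0.001 V = 0.135 V.
= 135.000 mV.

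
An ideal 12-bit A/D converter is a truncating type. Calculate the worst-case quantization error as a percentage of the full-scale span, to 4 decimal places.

Truncating → worst-case error = 1 LSB = V_FS/2^12, so 100/4096 = 0.0244141 % of full scale.

0.0244 %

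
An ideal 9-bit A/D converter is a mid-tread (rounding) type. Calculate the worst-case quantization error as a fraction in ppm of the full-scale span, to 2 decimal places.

976.56 ppm

Rounding → worst-case error = ½ LSB = V_FS/2^10, so 1e+06/1024 = 976.562 ppm of full scale.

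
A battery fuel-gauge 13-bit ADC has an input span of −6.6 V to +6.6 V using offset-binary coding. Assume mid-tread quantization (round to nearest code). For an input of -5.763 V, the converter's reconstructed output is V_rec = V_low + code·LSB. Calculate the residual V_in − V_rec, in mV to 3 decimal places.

LSB = 13.2/2^13 = 1.611 mV.
Scaled input = 519.4473 LSBs, so code = 519.
V_rec = (−6.6) + 519·0.00161133 = -5.7637207 V.
Difference: 0.000720703 V → 0.721 mV.

0.721 mV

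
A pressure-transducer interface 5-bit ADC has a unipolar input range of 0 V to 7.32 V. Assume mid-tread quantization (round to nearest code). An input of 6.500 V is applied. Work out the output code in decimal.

code 28

LSB = 7.32 V / 32 = 228.750 mV.
(V_in − V_low)/LSB = (6.500 − 0) / 0.22875 = 28.415.
So the output code is 28.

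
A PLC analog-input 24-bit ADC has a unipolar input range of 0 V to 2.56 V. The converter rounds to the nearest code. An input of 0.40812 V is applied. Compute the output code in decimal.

With 16777216 levels over 2.56 V, one step is 0.15 µV.
(V_in − V_low)/LSB = (0.40812 − 0) / 1.52588e-07 = 2674655.232.
Round → code 2674655.

code 2674655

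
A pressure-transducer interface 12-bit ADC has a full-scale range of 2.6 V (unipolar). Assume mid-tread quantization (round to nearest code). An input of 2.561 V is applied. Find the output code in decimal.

LSB = 2.6 V / 4096 = 0.635 mV.
(V_in − V_low)/LSB = (2.561 − 0) / 0.000634766 = 4034.560.
round(4034.560) = 4035.

code 4035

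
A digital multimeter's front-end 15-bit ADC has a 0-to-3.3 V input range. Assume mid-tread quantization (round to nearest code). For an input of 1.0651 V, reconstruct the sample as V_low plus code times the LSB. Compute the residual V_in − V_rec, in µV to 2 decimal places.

Step size: 3.3 V ÷ 2^15 = 100.71 µV.
Scaled input = 10576.1202 LSBs, so code = 10576.
V_rec = 0 + 10576·0.000100708 = 1.0650879 V.
Error = 1.0651 − 1.0650879 = 1.21094e-05 V = 12.11 µV.

12.11 µV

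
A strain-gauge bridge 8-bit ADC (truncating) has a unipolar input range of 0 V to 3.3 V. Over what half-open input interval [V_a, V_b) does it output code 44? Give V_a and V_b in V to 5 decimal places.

[0.56719 V, 0.58008 V)

LSB = 3.3/2^8 = 12.891 mV.
V_a = V_low + 44·LSB = 0.567187 V; V_b = V_low + 45·LSB = 0.580078 V.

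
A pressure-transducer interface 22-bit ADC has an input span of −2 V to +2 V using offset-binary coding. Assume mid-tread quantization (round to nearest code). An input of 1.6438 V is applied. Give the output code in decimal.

With 4194304 levels over 4 V, one step is 0.95 µV.
(1.6438 − (−2)) / 9.53674e-07 = 3820801.229 LSBs.
So the output code is 3820801.

code 3820801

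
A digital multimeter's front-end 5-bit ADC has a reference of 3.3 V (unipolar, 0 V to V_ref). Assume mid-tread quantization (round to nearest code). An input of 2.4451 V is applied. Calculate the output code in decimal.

code 24

With 32 levels over 3.3 V, one step is 103.125 mV.
(2.4451 − 0) / 0.103125 = 23.710 LSBs.
Round → code 24.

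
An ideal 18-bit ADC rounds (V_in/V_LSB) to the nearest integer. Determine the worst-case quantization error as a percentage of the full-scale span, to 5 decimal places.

0.00019 %

Rounding → worst-case error = ½ LSB = V_FS/2^19, so 100/524288 = 0.000190735 % of full scale.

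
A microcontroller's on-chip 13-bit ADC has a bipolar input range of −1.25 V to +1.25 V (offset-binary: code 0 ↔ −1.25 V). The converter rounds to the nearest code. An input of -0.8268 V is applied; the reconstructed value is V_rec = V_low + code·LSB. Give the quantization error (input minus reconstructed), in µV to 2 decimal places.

-78.81 µV

Step size: 2.5 V ÷ 2^13 = 305.18 µV.
(-0.8268 − (−1.25))/0.000305176 = 1386.7418; round gives code 1387.
Reconstructed: -0.82672119 V.
V_in − V_rec = -7.88086e-05 V = -78.81 µV.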